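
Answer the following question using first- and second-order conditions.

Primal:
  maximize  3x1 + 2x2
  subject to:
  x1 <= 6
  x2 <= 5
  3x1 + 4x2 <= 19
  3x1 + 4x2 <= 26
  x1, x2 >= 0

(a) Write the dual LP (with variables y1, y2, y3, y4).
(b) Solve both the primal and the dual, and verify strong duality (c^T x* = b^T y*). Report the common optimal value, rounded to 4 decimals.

The standard primal-dual pair for 'max c^T x s.t. A x <= b, x >= 0' is:
  Dual:  min b^T y  s.t.  A^T y >= c,  y >= 0.

So the dual LP is:
  minimize  6y1 + 5y2 + 19y3 + 26y4
  subject to:
    y1 + 3y3 + 3y4 >= 3
    y2 + 4y3 + 4y4 >= 2
    y1, y2, y3, y4 >= 0

Solving the primal: x* = (6, 0.25).
  primal value c^T x* = 18.5.
Solving the dual: y* = (1.5, 0, 0.5, 0).
  dual value b^T y* = 18.5.
Strong duality: c^T x* = b^T y*. Confirmed.

18.5


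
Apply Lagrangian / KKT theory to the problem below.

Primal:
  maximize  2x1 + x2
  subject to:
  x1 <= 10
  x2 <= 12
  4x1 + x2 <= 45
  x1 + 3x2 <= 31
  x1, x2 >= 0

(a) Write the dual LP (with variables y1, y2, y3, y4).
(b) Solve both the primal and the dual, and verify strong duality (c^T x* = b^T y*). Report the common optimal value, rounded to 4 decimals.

The standard primal-dual pair for 'max c^T x s.t. A x <= b, x >= 0' is:
  Dual:  min b^T y  s.t.  A^T y >= c,  y >= 0.

So the dual LP is:
  minimize  10y1 + 12y2 + 45y3 + 31y4
  subject to:
    y1 + 4y3 + y4 >= 2
    y2 + y3 + 3y4 >= 1
    y1, y2, y3, y4 >= 0

Solving the primal: x* = (9.4545, 7.1818).
  primal value c^T x* = 26.0909.
Solving the dual: y* = (0, 0, 0.4545, 0.1818).
  dual value b^T y* = 26.0909.
Strong duality: c^T x* = b^T y*. Confirmed.

26.0909


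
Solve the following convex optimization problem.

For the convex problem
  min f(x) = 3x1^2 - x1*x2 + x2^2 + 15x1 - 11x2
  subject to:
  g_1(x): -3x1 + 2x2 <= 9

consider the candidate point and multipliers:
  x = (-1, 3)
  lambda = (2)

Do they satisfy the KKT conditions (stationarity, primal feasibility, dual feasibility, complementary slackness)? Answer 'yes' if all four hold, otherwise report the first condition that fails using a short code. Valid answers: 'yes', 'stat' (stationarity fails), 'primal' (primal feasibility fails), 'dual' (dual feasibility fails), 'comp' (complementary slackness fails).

Gradient of f: grad f(x) = Q x + c = (6, -4)
Constraint values g_i(x) = a_i^T x - b_i:
  g_1((-1, 3)) = 0
Stationarity residual: grad f(x) + sum_i lambda_i a_i = (0, 0)
  -> stationarity OK
Primal feasibility (all g_i <= 0): OK
Dual feasibility (all lambda_i >= 0): OK
Complementary slackness (lambda_i * g_i(x) = 0 for all i): OK

Verdict: yes, KKT holds.

yes


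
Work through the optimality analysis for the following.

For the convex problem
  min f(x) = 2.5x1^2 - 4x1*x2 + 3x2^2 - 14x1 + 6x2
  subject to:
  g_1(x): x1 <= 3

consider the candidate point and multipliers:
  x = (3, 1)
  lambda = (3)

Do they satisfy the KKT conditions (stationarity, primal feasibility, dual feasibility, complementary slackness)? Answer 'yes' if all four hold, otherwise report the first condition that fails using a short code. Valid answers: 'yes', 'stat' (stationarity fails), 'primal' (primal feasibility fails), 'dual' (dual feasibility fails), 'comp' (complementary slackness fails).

Gradient of f: grad f(x) = Q x + c = (-3, 0)
Constraint values g_i(x) = a_i^T x - b_i:
  g_1((3, 1)) = 0
Stationarity residual: grad f(x) + sum_i lambda_i a_i = (0, 0)
  -> stationarity OK
Primal feasibility (all g_i <= 0): OK
Dual feasibility (all lambda_i >= 0): OK
Complementary slackness (lambda_i * g_i(x) = 0 for all i): OK

Verdict: yes, KKT holds.

yes


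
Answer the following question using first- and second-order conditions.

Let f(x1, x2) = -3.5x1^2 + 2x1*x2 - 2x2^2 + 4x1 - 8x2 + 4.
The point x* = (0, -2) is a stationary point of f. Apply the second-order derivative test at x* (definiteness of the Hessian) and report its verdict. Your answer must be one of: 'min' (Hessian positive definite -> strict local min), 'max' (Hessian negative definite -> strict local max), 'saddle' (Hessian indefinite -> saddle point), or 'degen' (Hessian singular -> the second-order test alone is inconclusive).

Compute the Hessian H = grad^2 f:
  H = [[-7, 2], [2, -4]]
Verify stationarity: grad f(x*) = H x* + g = (0, 0).
Eigenvalues of H: -8, -3.
Both eigenvalues < 0, so H is negative definite -> x* is a strict local max.

max


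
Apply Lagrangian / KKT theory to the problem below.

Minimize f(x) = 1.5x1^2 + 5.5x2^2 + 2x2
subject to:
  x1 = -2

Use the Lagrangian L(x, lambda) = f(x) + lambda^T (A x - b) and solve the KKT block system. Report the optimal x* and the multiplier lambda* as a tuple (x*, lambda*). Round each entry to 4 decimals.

Form the Lagrangian:
  L(x, lambda) = (1/2) x^T Q x + c^T x + lambda^T (A x - b)
Stationarity (grad_x L = 0): Q x + c + A^T lambda = 0.
Primal feasibility: A x = b.

This gives the KKT block system:
  [ Q   A^T ] [ x     ]   [-c ]
  [ A    0  ] [ lambda ] = [ b ]

Solving the linear system:
  x*      = (-2, -0.1818)
  lambda* = (6)
  f(x*)   = 5.8182

x* = (-2, -0.1818), lambda* = (6)


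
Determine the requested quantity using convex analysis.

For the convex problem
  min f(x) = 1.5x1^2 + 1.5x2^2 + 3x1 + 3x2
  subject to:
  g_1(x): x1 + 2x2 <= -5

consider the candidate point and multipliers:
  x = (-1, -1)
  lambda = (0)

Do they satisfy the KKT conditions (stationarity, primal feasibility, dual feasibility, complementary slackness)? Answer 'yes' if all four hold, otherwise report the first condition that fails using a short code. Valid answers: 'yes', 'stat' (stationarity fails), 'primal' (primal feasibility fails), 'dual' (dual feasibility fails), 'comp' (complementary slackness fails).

Gradient of f: grad f(x) = Q x + c = (0, 0)
Constraint values g_i(x) = a_i^T x - b_i:
  g_1((-1, -1)) = 2
Stationarity residual: grad f(x) + sum_i lambda_i a_i = (0, 0)
  -> stationarity OK
Primal feasibility (all g_i <= 0): FAILS
Dual feasibility (all lambda_i >= 0): OK
Complementary slackness (lambda_i * g_i(x) = 0 for all i): OK

Verdict: the first failing condition is primal_feasibility -> primal.

primal


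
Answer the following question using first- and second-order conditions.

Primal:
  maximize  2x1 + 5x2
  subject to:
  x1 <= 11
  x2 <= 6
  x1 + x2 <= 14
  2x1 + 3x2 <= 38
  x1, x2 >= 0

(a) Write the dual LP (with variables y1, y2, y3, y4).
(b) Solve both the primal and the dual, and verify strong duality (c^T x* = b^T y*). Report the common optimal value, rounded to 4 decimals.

The standard primal-dual pair for 'max c^T x s.t. A x <= b, x >= 0' is:
  Dual:  min b^T y  s.t.  A^T y >= c,  y >= 0.

So the dual LP is:
  minimize  11y1 + 6y2 + 14y3 + 38y4
  subject to:
    y1 + y3 + 2y4 >= 2
    y2 + y3 + 3y4 >= 5
    y1, y2, y3, y4 >= 0

Solving the primal: x* = (8, 6).
  primal value c^T x* = 46.
Solving the dual: y* = (0, 3, 2, 0).
  dual value b^T y* = 46.
Strong duality: c^T x* = b^T y*. Confirmed.

46


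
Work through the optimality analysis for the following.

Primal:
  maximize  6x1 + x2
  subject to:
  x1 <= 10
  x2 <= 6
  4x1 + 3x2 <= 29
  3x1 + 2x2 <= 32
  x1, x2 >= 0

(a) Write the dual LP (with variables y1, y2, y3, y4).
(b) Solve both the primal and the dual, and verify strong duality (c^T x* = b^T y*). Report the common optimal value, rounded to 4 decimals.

The standard primal-dual pair for 'max c^T x s.t. A x <= b, x >= 0' is:
  Dual:  min b^T y  s.t.  A^T y >= c,  y >= 0.

So the dual LP is:
  minimize  10y1 + 6y2 + 29y3 + 32y4
  subject to:
    y1 + 4y3 + 3y4 >= 6
    y2 + 3y3 + 2y4 >= 1
    y1, y2, y3, y4 >= 0

Solving the primal: x* = (7.25, 0).
  primal value c^T x* = 43.5.
Solving the dual: y* = (0, 0, 1.5, 0).
  dual value b^T y* = 43.5.
Strong duality: c^T x* = b^T y*. Confirmed.

43.5


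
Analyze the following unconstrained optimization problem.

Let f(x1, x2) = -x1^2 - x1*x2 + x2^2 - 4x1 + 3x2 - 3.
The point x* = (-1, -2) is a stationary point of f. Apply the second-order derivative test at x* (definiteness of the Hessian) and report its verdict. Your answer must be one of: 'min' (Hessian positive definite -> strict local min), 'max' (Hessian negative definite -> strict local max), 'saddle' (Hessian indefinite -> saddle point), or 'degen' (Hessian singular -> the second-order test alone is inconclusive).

Compute the Hessian H = grad^2 f:
  H = [[-2, -1], [-1, 2]]
Verify stationarity: grad f(x*) = H x* + g = (0, 0).
Eigenvalues of H: -2.2361, 2.2361.
Eigenvalues have mixed signs, so H is indefinite -> x* is a saddle point.

saddle


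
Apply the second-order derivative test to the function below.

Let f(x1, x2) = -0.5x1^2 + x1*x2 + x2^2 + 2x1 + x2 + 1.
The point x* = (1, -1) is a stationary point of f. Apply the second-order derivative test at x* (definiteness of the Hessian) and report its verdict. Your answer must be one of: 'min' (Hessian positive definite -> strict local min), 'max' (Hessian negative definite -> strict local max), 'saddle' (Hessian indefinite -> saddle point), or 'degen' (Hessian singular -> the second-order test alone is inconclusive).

Compute the Hessian H = grad^2 f:
  H = [[-1, 1], [1, 2]]
Verify stationarity: grad f(x*) = H x* + g = (0, 0).
Eigenvalues of H: -1.3028, 2.3028.
Eigenvalues have mixed signs, so H is indefinite -> x* is a saddle point.

saddle


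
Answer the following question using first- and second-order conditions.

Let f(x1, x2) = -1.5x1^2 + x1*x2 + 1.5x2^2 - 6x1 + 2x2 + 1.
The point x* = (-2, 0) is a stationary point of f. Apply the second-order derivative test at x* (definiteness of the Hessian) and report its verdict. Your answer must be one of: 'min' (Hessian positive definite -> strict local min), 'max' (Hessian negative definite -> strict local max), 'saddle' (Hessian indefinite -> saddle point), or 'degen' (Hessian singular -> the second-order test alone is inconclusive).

Compute the Hessian H = grad^2 f:
  H = [[-3, 1], [1, 3]]
Verify stationarity: grad f(x*) = H x* + g = (0, 0).
Eigenvalues of H: -3.1623, 3.1623.
Eigenvalues have mixed signs, so H is indefinite -> x* is a saddle point.

saddle


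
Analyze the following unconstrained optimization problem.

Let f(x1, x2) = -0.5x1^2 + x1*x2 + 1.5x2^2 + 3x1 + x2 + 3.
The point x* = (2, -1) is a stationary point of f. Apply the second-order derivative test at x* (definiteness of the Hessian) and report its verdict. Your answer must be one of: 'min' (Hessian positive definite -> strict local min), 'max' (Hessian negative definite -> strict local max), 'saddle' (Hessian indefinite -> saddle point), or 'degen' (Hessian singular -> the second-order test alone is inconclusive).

Compute the Hessian H = grad^2 f:
  H = [[-1, 1], [1, 3]]
Verify stationarity: grad f(x*) = H x* + g = (0, 0).
Eigenvalues of H: -1.2361, 3.2361.
Eigenvalues have mixed signs, so H is indefinite -> x* is a saddle point.

saddle


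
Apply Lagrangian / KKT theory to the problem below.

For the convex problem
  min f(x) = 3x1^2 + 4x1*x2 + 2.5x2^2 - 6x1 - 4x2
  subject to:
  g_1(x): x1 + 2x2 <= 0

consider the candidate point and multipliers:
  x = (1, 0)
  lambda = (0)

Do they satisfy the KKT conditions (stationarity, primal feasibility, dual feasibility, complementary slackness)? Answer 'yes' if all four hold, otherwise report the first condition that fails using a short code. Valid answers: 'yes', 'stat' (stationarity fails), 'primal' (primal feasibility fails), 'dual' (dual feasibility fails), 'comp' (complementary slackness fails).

Gradient of f: grad f(x) = Q x + c = (0, 0)
Constraint values g_i(x) = a_i^T x - b_i:
  g_1((1, 0)) = 1
Stationarity residual: grad f(x) + sum_i lambda_i a_i = (0, 0)
  -> stationarity OK
Primal feasibility (all g_i <= 0): FAILS
Dual feasibility (all lambda_i >= 0): OK
Complementary slackness (lambda_i * g_i(x) = 0 for all i): OK

Verdict: the first failing condition is primal_feasibility -> primal.

primal


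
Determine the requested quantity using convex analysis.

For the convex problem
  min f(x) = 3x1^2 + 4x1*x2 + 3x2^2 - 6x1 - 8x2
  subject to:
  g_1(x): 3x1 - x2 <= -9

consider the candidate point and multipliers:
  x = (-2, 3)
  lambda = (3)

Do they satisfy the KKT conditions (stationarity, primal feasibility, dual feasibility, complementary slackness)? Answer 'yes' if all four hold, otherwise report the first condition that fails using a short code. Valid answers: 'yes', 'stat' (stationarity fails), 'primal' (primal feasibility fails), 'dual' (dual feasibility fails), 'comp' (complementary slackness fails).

Gradient of f: grad f(x) = Q x + c = (-6, 2)
Constraint values g_i(x) = a_i^T x - b_i:
  g_1((-2, 3)) = 0
Stationarity residual: grad f(x) + sum_i lambda_i a_i = (3, -1)
  -> stationarity FAILS
Primal feasibility (all g_i <= 0): OK
Dual feasibility (all lambda_i >= 0): OK
Complementary slackness (lambda_i * g_i(x) = 0 for all i): OK

Verdict: the first failing condition is stationarity -> stat.

stat


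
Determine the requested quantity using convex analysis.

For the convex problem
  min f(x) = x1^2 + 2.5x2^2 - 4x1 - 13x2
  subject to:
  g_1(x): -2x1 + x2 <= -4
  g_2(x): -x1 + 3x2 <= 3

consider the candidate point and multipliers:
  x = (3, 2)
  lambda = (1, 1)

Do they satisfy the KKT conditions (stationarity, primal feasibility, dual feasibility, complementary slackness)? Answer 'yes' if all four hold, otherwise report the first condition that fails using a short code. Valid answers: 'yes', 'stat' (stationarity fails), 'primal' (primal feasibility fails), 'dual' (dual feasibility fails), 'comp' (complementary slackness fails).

Gradient of f: grad f(x) = Q x + c = (2, -3)
Constraint values g_i(x) = a_i^T x - b_i:
  g_1((3, 2)) = 0
  g_2((3, 2)) = 0
Stationarity residual: grad f(x) + sum_i lambda_i a_i = (-1, 1)
  -> stationarity FAILS
Primal feasibility (all g_i <= 0): OK
Dual feasibility (all lambda_i >= 0): OK
Complementary slackness (lambda_i * g_i(x) = 0 for all i): OK

Verdict: the first failing condition is stationarity -> stat.

stat


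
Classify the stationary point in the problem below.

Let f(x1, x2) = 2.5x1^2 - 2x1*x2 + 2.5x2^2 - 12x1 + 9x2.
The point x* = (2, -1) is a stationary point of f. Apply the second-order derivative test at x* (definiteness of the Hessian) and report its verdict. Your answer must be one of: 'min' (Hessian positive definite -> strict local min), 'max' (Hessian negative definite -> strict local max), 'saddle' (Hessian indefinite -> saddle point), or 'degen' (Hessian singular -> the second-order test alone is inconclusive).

Compute the Hessian H = grad^2 f:
  H = [[5, -2], [-2, 5]]
Verify stationarity: grad f(x*) = H x* + g = (0, 0).
Eigenvalues of H: 3, 7.
Both eigenvalues > 0, so H is positive definite -> x* is a strict local min.

min


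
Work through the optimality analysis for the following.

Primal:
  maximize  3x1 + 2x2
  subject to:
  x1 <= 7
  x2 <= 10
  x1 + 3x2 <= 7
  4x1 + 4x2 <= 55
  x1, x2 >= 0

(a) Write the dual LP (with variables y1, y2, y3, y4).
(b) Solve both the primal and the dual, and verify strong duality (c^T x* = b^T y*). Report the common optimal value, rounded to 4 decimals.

The standard primal-dual pair for 'max c^T x s.t. A x <= b, x >= 0' is:
  Dual:  min b^T y  s.t.  A^T y >= c,  y >= 0.

So the dual LP is:
  minimize  7y1 + 10y2 + 7y3 + 55y4
  subject to:
    y1 + y3 + 4y4 >= 3
    y2 + 3y3 + 4y4 >= 2
    y1, y2, y3, y4 >= 0

Solving the primal: x* = (7, 0).
  primal value c^T x* = 21.
Solving the dual: y* = (2.3333, 0, 0.6667, 0).
  dual value b^T y* = 21.
Strong duality: c^T x* = b^T y*. Confirmed.

21


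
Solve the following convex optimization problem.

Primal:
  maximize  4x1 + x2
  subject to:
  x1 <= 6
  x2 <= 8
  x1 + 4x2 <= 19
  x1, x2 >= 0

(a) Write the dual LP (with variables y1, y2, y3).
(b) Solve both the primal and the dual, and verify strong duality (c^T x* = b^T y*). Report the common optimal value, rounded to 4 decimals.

The standard primal-dual pair for 'max c^T x s.t. A x <= b, x >= 0' is:
  Dual:  min b^T y  s.t.  A^T y >= c,  y >= 0.

So the dual LP is:
  minimize  6y1 + 8y2 + 19y3
  subject to:
    y1 + y3 >= 4
    y2 + 4y3 >= 1
    y1, y2, y3 >= 0

Solving the primal: x* = (6, 3.25).
  primal value c^T x* = 27.25.
Solving the dual: y* = (3.75, 0, 0.25).
  dual value b^T y* = 27.25.
Strong duality: c^T x* = b^T y*. Confirmed.

27.25


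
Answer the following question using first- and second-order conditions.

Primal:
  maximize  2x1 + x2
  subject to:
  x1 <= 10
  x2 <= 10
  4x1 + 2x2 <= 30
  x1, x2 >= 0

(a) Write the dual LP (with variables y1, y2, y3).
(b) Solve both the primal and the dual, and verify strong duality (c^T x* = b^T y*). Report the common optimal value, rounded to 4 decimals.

The standard primal-dual pair for 'max c^T x s.t. A x <= b, x >= 0' is:
  Dual:  min b^T y  s.t.  A^T y >= c,  y >= 0.

So the dual LP is:
  minimize  10y1 + 10y2 + 30y3
  subject to:
    y1 + 4y3 >= 2
    y2 + 2y3 >= 1
    y1, y2, y3 >= 0

Solving the primal: x* = (7.5, 0).
  primal value c^T x* = 15.
Solving the dual: y* = (0, 0, 0.5).
  dual value b^T y* = 15.
Strong duality: c^T x* = b^T y*. Confirmed.

15


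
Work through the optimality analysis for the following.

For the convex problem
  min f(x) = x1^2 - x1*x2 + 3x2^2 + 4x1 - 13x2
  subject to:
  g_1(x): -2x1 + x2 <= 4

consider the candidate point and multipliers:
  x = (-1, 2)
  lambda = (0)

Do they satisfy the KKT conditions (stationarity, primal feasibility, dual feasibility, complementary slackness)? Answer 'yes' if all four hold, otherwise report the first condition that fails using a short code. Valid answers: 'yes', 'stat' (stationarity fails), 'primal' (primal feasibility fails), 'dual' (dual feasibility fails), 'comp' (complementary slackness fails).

Gradient of f: grad f(x) = Q x + c = (0, 0)
Constraint values g_i(x) = a_i^T x - b_i:
  g_1((-1, 2)) = 0
Stationarity residual: grad f(x) + sum_i lambda_i a_i = (0, 0)
  -> stationarity OK
Primal feasibility (all g_i <= 0): OK
Dual feasibility (all lambda_i >= 0): OK
Complementary slackness (lambda_i * g_i(x) = 0 for all i): OK

Verdict: yes, KKT holds.

yes


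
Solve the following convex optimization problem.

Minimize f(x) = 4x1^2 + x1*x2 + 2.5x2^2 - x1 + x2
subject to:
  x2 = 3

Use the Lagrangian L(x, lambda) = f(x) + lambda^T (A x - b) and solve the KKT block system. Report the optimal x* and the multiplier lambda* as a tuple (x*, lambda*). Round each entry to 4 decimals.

Form the Lagrangian:
  L(x, lambda) = (1/2) x^T Q x + c^T x + lambda^T (A x - b)
Stationarity (grad_x L = 0): Q x + c + A^T lambda = 0.
Primal feasibility: A x = b.

This gives the KKT block system:
  [ Q   A^T ] [ x     ]   [-c ]
  [ A    0  ] [ lambda ] = [ b ]

Solving the linear system:
  x*      = (-0.25, 3)
  lambda* = (-15.75)
  f(x*)   = 25.25

x* = (-0.25, 3), lambda* = (-15.75)


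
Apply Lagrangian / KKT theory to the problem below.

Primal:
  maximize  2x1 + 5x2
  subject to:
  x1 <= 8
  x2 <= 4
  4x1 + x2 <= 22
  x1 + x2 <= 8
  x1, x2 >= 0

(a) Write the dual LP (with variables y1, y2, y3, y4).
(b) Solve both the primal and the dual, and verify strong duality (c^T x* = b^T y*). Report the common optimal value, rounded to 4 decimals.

The standard primal-dual pair for 'max c^T x s.t. A x <= b, x >= 0' is:
  Dual:  min b^T y  s.t.  A^T y >= c,  y >= 0.

So the dual LP is:
  minimize  8y1 + 4y2 + 22y3 + 8y4
  subject to:
    y1 + 4y3 + y4 >= 2
    y2 + y3 + y4 >= 5
    y1, y2, y3, y4 >= 0

Solving the primal: x* = (4, 4).
  primal value c^T x* = 28.
Solving the dual: y* = (0, 3, 0, 2).
  dual value b^T y* = 28.
Strong duality: c^T x* = b^T y*. Confirmed.

28


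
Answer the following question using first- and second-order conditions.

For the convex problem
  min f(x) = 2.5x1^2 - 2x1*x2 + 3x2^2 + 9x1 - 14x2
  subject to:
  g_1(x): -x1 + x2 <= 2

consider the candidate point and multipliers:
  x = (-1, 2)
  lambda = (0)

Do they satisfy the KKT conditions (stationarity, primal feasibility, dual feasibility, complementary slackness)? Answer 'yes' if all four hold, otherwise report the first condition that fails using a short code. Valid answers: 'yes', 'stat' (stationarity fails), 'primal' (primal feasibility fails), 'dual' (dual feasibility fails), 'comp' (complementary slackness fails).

Gradient of f: grad f(x) = Q x + c = (0, 0)
Constraint values g_i(x) = a_i^T x - b_i:
  g_1((-1, 2)) = 1
Stationarity residual: grad f(x) + sum_i lambda_i a_i = (0, 0)
  -> stationarity OK
Primal feasibility (all g_i <= 0): FAILS
Dual feasibility (all lambda_i >= 0): OK
Complementary slackness (lambda_i * g_i(x) = 0 for all i): OK

Verdict: the first failing condition is primal_feasibility -> primal.

primal


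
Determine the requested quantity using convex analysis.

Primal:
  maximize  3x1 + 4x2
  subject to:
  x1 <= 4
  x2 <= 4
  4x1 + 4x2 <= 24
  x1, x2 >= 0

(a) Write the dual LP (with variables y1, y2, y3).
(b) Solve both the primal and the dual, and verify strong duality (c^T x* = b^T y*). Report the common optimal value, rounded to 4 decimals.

The standard primal-dual pair for 'max c^T x s.t. A x <= b, x >= 0' is:
  Dual:  min b^T y  s.t.  A^T y >= c,  y >= 0.

So the dual LP is:
  minimize  4y1 + 4y2 + 24y3
  subject to:
    y1 + 4y3 >= 3
    y2 + 4y3 >= 4
    y1, y2, y3 >= 0

Solving the primal: x* = (2, 4).
  primal value c^T x* = 22.
Solving the dual: y* = (0, 1, 0.75).
  dual value b^T y* = 22.
Strong duality: c^T x* = b^T y*. Confirmed.

22


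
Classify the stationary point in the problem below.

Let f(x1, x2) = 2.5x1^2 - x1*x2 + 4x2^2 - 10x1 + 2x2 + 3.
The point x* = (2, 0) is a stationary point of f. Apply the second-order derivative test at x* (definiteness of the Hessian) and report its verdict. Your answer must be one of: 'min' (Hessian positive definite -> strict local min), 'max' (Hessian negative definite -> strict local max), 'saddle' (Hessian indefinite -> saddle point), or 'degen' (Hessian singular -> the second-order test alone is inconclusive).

Compute the Hessian H = grad^2 f:
  H = [[5, -1], [-1, 8]]
Verify stationarity: grad f(x*) = H x* + g = (0, 0).
Eigenvalues of H: 4.6972, 8.3028.
Both eigenvalues > 0, so H is positive definite -> x* is a strict local min.

min


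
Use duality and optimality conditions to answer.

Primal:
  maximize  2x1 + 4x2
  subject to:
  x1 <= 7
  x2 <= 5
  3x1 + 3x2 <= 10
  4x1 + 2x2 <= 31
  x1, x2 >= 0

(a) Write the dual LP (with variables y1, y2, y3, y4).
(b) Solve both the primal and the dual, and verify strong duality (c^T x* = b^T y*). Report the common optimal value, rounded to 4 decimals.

The standard primal-dual pair for 'max c^T x s.t. A x <= b, x >= 0' is:
  Dual:  min b^T y  s.t.  A^T y >= c,  y >= 0.

So the dual LP is:
  minimize  7y1 + 5y2 + 10y3 + 31y4
  subject to:
    y1 + 3y3 + 4y4 >= 2
    y2 + 3y3 + 2y4 >= 4
    y1, y2, y3, y4 >= 0

Solving the primal: x* = (0, 3.3333).
  primal value c^T x* = 13.3333.
Solving the dual: y* = (0, 0, 1.3333, 0).
  dual value b^T y* = 13.3333.
Strong duality: c^T x* = b^T y*. Confirmed.

13.3333


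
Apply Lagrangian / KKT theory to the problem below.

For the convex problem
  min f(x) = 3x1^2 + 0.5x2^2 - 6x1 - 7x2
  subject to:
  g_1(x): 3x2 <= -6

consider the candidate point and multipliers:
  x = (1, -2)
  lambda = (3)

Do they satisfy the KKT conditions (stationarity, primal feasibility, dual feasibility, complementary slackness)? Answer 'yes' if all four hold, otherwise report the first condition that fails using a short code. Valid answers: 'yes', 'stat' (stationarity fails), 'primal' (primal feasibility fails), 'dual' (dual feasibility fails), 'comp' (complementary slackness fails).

Gradient of f: grad f(x) = Q x + c = (0, -9)
Constraint values g_i(x) = a_i^T x - b_i:
  g_1((1, -2)) = 0
Stationarity residual: grad f(x) + sum_i lambda_i a_i = (0, 0)
  -> stationarity OK
Primal feasibility (all g_i <= 0): OK
Dual feasibility (all lambda_i >= 0): OK
Complementary slackness (lambda_i * g_i(x) = 0 for all i): OK

Verdict: yes, KKT holds.

yes


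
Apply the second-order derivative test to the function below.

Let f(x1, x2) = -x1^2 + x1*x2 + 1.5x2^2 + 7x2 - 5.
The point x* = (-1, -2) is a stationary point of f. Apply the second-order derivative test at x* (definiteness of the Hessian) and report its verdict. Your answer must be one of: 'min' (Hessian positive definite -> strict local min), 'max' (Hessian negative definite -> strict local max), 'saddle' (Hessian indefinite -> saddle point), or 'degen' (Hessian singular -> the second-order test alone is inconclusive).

Compute the Hessian H = grad^2 f:
  H = [[-2, 1], [1, 3]]
Verify stationarity: grad f(x*) = H x* + g = (0, 0).
Eigenvalues of H: -2.1926, 3.1926.
Eigenvalues have mixed signs, so H is indefinite -> x* is a saddle point.

saddle


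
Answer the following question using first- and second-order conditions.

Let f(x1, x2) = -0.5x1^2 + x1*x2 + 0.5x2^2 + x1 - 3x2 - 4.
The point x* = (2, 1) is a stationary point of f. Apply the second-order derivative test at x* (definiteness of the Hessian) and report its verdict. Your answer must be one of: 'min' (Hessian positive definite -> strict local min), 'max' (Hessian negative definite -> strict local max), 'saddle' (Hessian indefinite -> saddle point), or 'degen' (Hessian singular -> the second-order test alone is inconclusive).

Compute the Hessian H = grad^2 f:
  H = [[-1, 1], [1, 1]]
Verify stationarity: grad f(x*) = H x* + g = (0, 0).
Eigenvalues of H: -1.4142, 1.4142.
Eigenvalues have mixed signs, so H is indefinite -> x* is a saddle point.

saddle


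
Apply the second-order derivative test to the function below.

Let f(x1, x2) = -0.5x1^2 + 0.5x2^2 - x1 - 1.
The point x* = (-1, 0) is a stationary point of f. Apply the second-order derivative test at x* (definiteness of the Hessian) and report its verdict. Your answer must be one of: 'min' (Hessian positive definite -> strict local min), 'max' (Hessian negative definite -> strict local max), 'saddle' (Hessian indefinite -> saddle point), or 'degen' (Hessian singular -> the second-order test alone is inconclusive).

Compute the Hessian H = grad^2 f:
  H = [[-1, 0], [0, 1]]
Verify stationarity: grad f(x*) = H x* + g = (0, 0).
Eigenvalues of H: -1, 1.
Eigenvalues have mixed signs, so H is indefinite -> x* is a saddle point.

saddle


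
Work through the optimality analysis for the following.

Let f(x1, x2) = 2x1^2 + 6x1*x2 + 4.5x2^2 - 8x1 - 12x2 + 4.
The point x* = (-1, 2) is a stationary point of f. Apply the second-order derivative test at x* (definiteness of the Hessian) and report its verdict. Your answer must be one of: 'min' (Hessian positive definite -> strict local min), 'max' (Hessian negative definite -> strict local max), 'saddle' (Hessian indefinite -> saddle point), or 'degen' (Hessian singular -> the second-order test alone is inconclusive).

Compute the Hessian H = grad^2 f:
  H = [[4, 6], [6, 9]]
Verify stationarity: grad f(x*) = H x* + g = (0, 0).
Eigenvalues of H: 0, 13.
H has a zero eigenvalue (singular; positive semidefinite but not definite), so H is neither positive definite, negative definite, nor indefinite. The second-order test alone is inconclusive -> degen.
(Indeed, f is constant along the null direction of H through x*, so x* is not a strict local extremum.)

degen


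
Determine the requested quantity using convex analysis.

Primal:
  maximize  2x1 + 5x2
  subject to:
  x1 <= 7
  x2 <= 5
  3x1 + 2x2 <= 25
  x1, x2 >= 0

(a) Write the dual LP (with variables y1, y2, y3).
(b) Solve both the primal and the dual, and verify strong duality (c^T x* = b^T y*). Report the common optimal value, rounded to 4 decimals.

The standard primal-dual pair for 'max c^T x s.t. A x <= b, x >= 0' is:
  Dual:  min b^T y  s.t.  A^T y >= c,  y >= 0.

So the dual LP is:
  minimize  7y1 + 5y2 + 25y3
  subject to:
    y1 + 3y3 >= 2
    y2 + 2y3 >= 5
    y1, y2, y3 >= 0

Solving the primal: x* = (5, 5).
  primal value c^T x* = 35.
Solving the dual: y* = (0, 3.6667, 0.6667).
  dual value b^T y* = 35.
Strong duality: c^T x* = b^T y*. Confirmed.

35


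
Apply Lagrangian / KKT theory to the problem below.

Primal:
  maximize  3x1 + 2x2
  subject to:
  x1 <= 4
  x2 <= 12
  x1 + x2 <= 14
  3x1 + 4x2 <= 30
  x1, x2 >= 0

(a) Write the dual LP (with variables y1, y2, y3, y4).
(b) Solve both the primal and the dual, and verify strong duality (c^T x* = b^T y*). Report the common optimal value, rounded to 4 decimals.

The standard primal-dual pair for 'max c^T x s.t. A x <= b, x >= 0' is:
  Dual:  min b^T y  s.t.  A^T y >= c,  y >= 0.

So the dual LP is:
  minimize  4y1 + 12y2 + 14y3 + 30y4
  subject to:
    y1 + y3 + 3y4 >= 3
    y2 + y3 + 4y4 >= 2
    y1, y2, y3, y4 >= 0

Solving the primal: x* = (4, 4.5).
  primal value c^T x* = 21.
Solving the dual: y* = (1.5, 0, 0, 0.5).
  dual value b^T y* = 21.
Strong duality: c^T x* = b^T y*. Confirmed.

21


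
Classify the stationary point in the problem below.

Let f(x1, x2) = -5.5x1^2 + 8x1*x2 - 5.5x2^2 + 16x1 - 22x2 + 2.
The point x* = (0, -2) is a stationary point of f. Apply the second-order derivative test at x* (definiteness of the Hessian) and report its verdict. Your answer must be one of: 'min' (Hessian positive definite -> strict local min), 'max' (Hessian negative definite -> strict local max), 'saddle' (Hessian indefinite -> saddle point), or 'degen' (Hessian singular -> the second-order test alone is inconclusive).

Compute the Hessian H = grad^2 f:
  H = [[-11, 8], [8, -11]]
Verify stationarity: grad f(x*) = H x* + g = (0, 0).
Eigenvalues of H: -19, -3.
Both eigenvalues < 0, so H is negative definite -> x* is a strict local max.

max


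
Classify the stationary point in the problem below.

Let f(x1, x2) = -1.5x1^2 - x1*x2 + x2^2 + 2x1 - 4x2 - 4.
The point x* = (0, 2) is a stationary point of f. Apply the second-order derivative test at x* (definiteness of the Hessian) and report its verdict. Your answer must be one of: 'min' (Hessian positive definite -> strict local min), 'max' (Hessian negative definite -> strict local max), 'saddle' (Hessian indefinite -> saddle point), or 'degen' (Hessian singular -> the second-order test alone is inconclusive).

Compute the Hessian H = grad^2 f:
  H = [[-3, -1], [-1, 2]]
Verify stationarity: grad f(x*) = H x* + g = (0, 0).
Eigenvalues of H: -3.1926, 2.1926.
Eigenvalues have mixed signs, so H is indefinite -> x* is a saddle point.

saddle


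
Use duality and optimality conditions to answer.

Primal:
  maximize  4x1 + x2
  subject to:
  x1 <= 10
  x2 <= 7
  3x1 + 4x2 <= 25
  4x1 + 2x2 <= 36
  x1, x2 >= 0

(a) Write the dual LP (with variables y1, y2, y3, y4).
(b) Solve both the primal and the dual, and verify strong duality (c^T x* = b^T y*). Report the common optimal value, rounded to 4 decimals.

The standard primal-dual pair for 'max c^T x s.t. A x <= b, x >= 0' is:
  Dual:  min b^T y  s.t.  A^T y >= c,  y >= 0.

So the dual LP is:
  minimize  10y1 + 7y2 + 25y3 + 36y4
  subject to:
    y1 + 3y3 + 4y4 >= 4
    y2 + 4y3 + 2y4 >= 1
    y1, y2, y3, y4 >= 0

Solving the primal: x* = (8.3333, 0).
  primal value c^T x* = 33.3333.
Solving the dual: y* = (0, 0, 1.3333, 0).
  dual value b^T y* = 33.3333.
Strong duality: c^T x* = b^T y*. Confirmed.

33.3333


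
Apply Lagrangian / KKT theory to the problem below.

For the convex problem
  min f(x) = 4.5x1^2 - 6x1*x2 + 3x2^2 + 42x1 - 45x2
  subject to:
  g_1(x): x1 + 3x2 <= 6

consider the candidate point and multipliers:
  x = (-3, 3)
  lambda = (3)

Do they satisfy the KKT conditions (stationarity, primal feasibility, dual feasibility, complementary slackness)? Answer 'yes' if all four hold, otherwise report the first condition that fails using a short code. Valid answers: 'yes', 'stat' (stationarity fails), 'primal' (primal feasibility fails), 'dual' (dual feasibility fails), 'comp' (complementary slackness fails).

Gradient of f: grad f(x) = Q x + c = (-3, -9)
Constraint values g_i(x) = a_i^T x - b_i:
  g_1((-3, 3)) = 0
Stationarity residual: grad f(x) + sum_i lambda_i a_i = (0, 0)
  -> stationarity OK
Primal feasibility (all g_i <= 0): OK
Dual feasibility (all lambda_i >= 0): OK
Complementary slackness (lambda_i * g_i(x) = 0 for all i): OK

Verdict: yes, KKT holds.

yes


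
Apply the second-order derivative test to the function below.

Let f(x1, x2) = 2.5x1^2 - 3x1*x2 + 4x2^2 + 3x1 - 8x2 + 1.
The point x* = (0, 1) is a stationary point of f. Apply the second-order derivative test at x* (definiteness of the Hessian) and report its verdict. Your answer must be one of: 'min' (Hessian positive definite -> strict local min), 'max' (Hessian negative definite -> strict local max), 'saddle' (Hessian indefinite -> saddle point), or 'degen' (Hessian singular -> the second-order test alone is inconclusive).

Compute the Hessian H = grad^2 f:
  H = [[5, -3], [-3, 8]]
Verify stationarity: grad f(x*) = H x* + g = (0, 0).
Eigenvalues of H: 3.1459, 9.8541.
Both eigenvalues > 0, so H is positive definite -> x* is a strict local min.

min


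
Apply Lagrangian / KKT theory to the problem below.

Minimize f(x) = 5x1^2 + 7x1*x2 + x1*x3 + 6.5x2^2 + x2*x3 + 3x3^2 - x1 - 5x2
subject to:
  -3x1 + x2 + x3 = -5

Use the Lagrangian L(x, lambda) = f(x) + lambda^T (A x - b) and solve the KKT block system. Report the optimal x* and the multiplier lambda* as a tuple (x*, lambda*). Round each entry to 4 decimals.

Form the Lagrangian:
  L(x, lambda) = (1/2) x^T Q x + c^T x + lambda^T (A x - b)
Stationarity (grad_x L = 0): Q x + c + A^T lambda = 0.
Primal feasibility: A x = b.

This gives the KKT block system:
  [ Q   A^T ] [ x     ]   [-c ]
  [ A    0  ] [ lambda ] = [ b ]

Solving the linear system:
  x*      = (1.3093, -0.4833, -0.5888)
  lambda* = (2.7069)
  f(x*)   = 7.321

x* = (1.3093, -0.4833, -0.5888), lambda* = (2.7069)


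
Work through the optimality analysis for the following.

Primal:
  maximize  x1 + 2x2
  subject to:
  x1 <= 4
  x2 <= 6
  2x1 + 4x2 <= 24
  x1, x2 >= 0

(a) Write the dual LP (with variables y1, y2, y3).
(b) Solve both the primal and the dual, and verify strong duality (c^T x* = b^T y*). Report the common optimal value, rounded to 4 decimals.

The standard primal-dual pair for 'max c^T x s.t. A x <= b, x >= 0' is:
  Dual:  min b^T y  s.t.  A^T y >= c,  y >= 0.

So the dual LP is:
  minimize  4y1 + 6y2 + 24y3
  subject to:
    y1 + 2y3 >= 1
    y2 + 4y3 >= 2
    y1, y2, y3 >= 0

Solving the primal: x* = (0, 6).
  primal value c^T x* = 12.
Solving the dual: y* = (0, 0, 0.5).
  dual value b^T y* = 12.
Strong duality: c^T x* = b^T y*. Confirmed.

12


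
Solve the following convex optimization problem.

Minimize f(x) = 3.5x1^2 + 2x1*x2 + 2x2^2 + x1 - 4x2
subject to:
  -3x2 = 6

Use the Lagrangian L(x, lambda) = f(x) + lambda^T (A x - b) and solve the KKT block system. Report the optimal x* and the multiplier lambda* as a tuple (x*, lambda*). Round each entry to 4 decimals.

Form the Lagrangian:
  L(x, lambda) = (1/2) x^T Q x + c^T x + lambda^T (A x - b)
Stationarity (grad_x L = 0): Q x + c + A^T lambda = 0.
Primal feasibility: A x = b.

This gives the KKT block system:
  [ Q   A^T ] [ x     ]   [-c ]
  [ A    0  ] [ lambda ] = [ b ]

Solving the linear system:
  x*      = (0.4286, -2)
  lambda* = (-3.7143)
  f(x*)   = 15.3571

x* = (0.4286, -2), lambda* = (-3.7143)


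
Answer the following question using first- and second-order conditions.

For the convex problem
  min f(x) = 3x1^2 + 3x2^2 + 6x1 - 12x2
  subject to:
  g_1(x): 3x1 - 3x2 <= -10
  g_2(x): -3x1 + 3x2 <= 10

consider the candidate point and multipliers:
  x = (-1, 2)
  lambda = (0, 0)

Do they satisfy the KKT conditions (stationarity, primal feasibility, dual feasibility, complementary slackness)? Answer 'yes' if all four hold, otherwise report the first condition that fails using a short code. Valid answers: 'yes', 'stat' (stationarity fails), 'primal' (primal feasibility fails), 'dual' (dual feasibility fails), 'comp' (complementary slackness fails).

Gradient of f: grad f(x) = Q x + c = (0, 0)
Constraint values g_i(x) = a_i^T x - b_i:
  g_1((-1, 2)) = 1
  g_2((-1, 2)) = -1
Stationarity residual: grad f(x) + sum_i lambda_i a_i = (0, 0)
  -> stationarity OK
Primal feasibility (all g_i <= 0): FAILS
Dual feasibility (all lambda_i >= 0): OK
Complementary slackness (lambda_i * g_i(x) = 0 for all i): OK

Verdict: the first failing condition is primal_feasibility -> primal.

primal


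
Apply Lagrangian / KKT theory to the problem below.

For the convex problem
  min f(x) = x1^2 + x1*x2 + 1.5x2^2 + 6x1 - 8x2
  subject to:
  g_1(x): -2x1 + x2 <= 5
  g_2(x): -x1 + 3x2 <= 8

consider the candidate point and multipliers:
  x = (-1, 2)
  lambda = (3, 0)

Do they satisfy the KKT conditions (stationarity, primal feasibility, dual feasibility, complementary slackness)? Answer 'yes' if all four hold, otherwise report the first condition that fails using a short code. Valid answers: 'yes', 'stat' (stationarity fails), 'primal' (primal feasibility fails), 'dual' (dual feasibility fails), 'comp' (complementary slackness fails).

Gradient of f: grad f(x) = Q x + c = (6, -3)
Constraint values g_i(x) = a_i^T x - b_i:
  g_1((-1, 2)) = -1
  g_2((-1, 2)) = -1
Stationarity residual: grad f(x) + sum_i lambda_i a_i = (0, 0)
  -> stationarity OK
Primal feasibility (all g_i <= 0): OK
Dual feasibility (all lambda_i >= 0): OK
Complementary slackness (lambda_i * g_i(x) = 0 for all i): FAILS

Verdict: the first failing condition is complementary_slackness -> comp.

comp


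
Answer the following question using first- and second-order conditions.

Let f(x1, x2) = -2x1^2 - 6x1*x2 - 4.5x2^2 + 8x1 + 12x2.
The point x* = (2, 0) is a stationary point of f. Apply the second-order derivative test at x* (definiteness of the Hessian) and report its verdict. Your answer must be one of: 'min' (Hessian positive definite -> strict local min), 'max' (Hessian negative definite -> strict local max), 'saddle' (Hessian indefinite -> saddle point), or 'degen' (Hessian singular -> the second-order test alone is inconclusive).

Compute the Hessian H = grad^2 f:
  H = [[-4, -6], [-6, -9]]
Verify stationarity: grad f(x*) = H x* + g = (0, 0).
Eigenvalues of H: -13, 0.
H has a zero eigenvalue (singular; negative semidefinite but not definite), so H is neither positive definite, negative definite, nor indefinite. The second-order test alone is inconclusive -> degen.
(Indeed, f is constant along the null direction of H through x*, so x* is not a strict local extremum.)

degen


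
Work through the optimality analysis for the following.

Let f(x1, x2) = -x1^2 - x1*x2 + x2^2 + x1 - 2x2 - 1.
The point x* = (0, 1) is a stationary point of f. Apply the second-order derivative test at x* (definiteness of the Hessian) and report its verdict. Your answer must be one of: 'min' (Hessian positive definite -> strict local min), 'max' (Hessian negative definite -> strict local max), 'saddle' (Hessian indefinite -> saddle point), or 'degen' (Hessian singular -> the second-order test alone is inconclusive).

Compute the Hessian H = grad^2 f:
  H = [[-2, -1], [-1, 2]]
Verify stationarity: grad f(x*) = H x* + g = (0, 0).
Eigenvalues of H: -2.2361, 2.2361.
Eigenvalues have mixed signs, so H is indefinite -> x* is a saddle point.

saddle


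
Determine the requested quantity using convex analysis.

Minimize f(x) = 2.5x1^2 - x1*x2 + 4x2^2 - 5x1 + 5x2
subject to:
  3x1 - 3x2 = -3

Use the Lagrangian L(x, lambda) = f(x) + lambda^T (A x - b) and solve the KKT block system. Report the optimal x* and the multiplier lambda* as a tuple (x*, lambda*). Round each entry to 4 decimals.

Form the Lagrangian:
  L(x, lambda) = (1/2) x^T Q x + c^T x + lambda^T (A x - b)
Stationarity (grad_x L = 0): Q x + c + A^T lambda = 0.
Primal feasibility: A x = b.

This gives the KKT block system:
  [ Q   A^T ] [ x     ]   [-c ]
  [ A    0  ] [ lambda ] = [ b ]

Solving the linear system:
  x*      = (-0.6364, 0.3636)
  lambda* = (2.8485)
  f(x*)   = 6.7727

x* = (-0.6364, 0.3636), lambda* = (2.8485)


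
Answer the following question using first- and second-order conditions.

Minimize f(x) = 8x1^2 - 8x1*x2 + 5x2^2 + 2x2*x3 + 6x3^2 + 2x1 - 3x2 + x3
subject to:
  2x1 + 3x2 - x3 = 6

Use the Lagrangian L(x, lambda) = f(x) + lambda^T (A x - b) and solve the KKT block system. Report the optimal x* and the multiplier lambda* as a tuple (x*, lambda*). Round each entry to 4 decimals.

Form the Lagrangian:
  L(x, lambda) = (1/2) x^T Q x + c^T x + lambda^T (A x - b)
Stationarity (grad_x L = 0): Q x + c + A^T lambda = 0.
Primal feasibility: A x = b.

This gives the KKT block system:
  [ Q   A^T ] [ x     ]   [-c ]
  [ A    0  ] [ lambda ] = [ b ]

Solving the linear system:
  x*      = (0.7294, 1.3723, -0.4242)
  lambda* = (-1.3463)
  f(x*)   = 2.4978

x* = (0.7294, 1.3723, -0.4242), lambda* = (-1.3463)
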